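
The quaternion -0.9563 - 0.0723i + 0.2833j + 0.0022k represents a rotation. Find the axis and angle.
axis = (-0.2473, 0.9689, 0.0075), θ = 326°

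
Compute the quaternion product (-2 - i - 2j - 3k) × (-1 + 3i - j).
3 - 8i - 5j + 10k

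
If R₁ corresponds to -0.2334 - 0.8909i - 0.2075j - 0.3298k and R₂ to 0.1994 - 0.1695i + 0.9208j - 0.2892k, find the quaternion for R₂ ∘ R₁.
-0.1019 - 0.5018i - 0.0545j + 0.8572k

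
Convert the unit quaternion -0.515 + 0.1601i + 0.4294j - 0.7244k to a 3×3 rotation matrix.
[[-0.4183, -0.6086, -0.6742], [0.8836, -0.1008, -0.4572], [0.2103, -0.787, 0.58]]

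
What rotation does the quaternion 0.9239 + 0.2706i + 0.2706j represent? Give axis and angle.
axis = (√2/2, √2/2, 0), θ = π/4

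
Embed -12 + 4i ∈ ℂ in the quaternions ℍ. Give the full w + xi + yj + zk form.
-12 + 4i + 0j + 0k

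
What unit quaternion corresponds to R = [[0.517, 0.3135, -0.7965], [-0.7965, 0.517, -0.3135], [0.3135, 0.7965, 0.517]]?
0.7986 + 0.3475i - 0.3475j - 0.3475k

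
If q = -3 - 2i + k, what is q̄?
-3 + 2i - k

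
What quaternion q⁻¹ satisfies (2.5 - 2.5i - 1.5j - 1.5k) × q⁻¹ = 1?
0.1471 + 0.1471i + 0.0882j + 0.0882k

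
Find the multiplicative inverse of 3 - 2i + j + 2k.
0.1667 + 0.1111i - 0.0556j - 0.1111k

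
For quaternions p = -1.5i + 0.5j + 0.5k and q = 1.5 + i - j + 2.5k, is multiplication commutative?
No: pq = 0.75 - 0.5i + 5j + 1.75k ≠ 0.75 - 4i - 3.5j - 0.25k = qp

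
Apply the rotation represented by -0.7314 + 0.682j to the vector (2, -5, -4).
(4.13, -5, 1.716)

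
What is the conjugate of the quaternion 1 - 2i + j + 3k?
1 + 2i - j - 3k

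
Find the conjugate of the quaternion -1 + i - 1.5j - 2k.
-1 - i + 1.5j + 2k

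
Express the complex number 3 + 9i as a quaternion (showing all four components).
3 + 9i + 0j + 0k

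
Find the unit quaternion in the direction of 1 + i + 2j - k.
0.378 + 0.378i + 0.7559j - 0.378k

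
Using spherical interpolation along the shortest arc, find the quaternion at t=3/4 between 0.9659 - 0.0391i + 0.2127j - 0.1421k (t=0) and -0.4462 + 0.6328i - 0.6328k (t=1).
0.6805 - 0.5438i + 0.0673j + 0.4864k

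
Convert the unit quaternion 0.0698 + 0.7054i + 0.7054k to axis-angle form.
axis = (√2/2, 0, √2/2), θ = 172°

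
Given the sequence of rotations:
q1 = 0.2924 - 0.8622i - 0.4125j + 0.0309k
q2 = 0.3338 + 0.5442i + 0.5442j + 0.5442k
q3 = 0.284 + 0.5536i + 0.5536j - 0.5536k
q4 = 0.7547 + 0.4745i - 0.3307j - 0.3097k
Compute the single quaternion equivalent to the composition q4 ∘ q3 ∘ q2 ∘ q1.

q2 · q1 = 0.7745 + 0.1126i - 0.4646j + 0.4142k
q3 · q2 · q1 = 0.6441 + 0.4328i + 0.0052j - 0.6307k
q4 · q3 · q2 · q1 = 0.0871 + 0.8424i - 0.0439j - 0.5299k
0.0871 + 0.8424i - 0.0439j - 0.5299k


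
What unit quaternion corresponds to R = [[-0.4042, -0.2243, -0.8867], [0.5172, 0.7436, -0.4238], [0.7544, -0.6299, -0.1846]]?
0.5373 - 0.0959i - 0.7636j + 0.345k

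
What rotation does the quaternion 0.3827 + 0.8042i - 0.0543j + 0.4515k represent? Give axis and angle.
axis = (0.8705, -0.0588, 0.4887), θ = 3π/4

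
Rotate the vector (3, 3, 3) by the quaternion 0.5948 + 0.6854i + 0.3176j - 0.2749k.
(4.231, -2.917, -0.766)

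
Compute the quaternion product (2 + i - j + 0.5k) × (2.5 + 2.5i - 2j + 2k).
-0.5 + 6.5i - 7.25j + 5.75k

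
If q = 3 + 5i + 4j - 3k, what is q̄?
3 - 5i - 4j + 3k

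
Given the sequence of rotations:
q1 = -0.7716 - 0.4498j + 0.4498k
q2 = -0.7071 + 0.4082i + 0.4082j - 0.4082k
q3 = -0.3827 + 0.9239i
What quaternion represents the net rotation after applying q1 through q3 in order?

q2 · q1 = 0.9128 - 0.315i - 0.1805j - 0.1867k
q3 · q2 · q1 = -0.0583 + 0.9639i + 0.2416j - 0.0953k
-0.0583 + 0.9639i + 0.2416j - 0.0953k


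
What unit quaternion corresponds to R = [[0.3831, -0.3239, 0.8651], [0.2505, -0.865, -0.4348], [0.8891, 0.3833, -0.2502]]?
0.2588 + 0.7903i - 0.0232j + 0.5549k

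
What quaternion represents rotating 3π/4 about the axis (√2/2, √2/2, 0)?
0.3827 + 0.6533i + 0.6533j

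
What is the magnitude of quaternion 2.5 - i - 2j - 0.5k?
3.391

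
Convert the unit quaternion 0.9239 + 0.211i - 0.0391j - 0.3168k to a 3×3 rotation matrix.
[[0.7962, 0.5689, -0.2059], [-0.6019, 0.7102, -0.3651], [-0.0614, 0.4147, 0.9079]]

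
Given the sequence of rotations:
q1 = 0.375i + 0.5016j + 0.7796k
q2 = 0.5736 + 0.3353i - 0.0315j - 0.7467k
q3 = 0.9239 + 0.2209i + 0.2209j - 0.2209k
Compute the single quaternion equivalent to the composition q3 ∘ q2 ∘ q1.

q2 · q1 = 0.4722 + 0.5651i - 0.2537j + 0.6272k
q3 · q2 · q1 = 0.506 + 0.7089i - 0.3935j + 0.2943k
0.506 + 0.7089i - 0.3935j + 0.2943k


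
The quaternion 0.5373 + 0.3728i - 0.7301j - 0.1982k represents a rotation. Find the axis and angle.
axis = (0.442, -0.8657, -0.235), θ = 115°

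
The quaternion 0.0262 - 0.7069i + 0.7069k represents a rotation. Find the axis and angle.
axis = (-√2/2, 0, √2/2), θ = 177°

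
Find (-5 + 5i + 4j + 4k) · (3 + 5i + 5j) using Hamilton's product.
-60 - 30i + 7j + 17k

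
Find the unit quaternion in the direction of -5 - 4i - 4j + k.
-0.6565 - 0.5252i - 0.5252j + 0.1313k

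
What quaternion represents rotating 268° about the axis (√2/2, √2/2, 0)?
-0.6947 + 0.5087i + 0.5087j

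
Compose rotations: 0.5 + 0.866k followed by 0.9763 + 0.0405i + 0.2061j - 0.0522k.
0.5334 + 0.1987i + 0.068j + 0.8194k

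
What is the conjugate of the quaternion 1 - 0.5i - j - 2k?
1 + 0.5i + j + 2k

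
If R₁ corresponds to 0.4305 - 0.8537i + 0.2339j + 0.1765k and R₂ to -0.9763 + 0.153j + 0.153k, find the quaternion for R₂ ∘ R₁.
-0.4831 + 0.8247i - 0.2931j + 0.0242k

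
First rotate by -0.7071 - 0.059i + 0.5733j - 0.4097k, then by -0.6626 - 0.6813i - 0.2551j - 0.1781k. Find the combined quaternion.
0.5016 + 0.7275i - 0.4681j - 0.0082k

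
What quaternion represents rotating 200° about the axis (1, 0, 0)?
-0.1736 + 0.9848i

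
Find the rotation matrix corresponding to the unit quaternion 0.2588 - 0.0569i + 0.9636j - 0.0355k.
[[-0.8596, -0.0913, 0.5028], [-0.128, 0.991, -0.039], [-0.4947, -0.0979, -0.8635]]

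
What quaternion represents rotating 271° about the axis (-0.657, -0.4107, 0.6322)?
-0.7133 - 0.4605i - 0.2879j + 0.4431k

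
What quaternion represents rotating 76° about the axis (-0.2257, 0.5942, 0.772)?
0.788 - 0.139i + 0.3658j + 0.4753k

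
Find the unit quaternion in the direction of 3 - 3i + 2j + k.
0.6255 - 0.6255i + 0.417j + 0.2085k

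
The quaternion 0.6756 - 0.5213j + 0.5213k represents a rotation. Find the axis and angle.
axis = (0, -√2/2, √2/2), θ = 95°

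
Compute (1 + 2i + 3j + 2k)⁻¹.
0.0556 - 0.1111i - 0.1667j - 0.1111k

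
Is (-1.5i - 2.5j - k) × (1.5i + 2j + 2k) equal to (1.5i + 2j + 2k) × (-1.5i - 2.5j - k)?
No: pq = 9.25 - 3i + 1.5j + 0.75k ≠ 9.25 + 3i - 1.5j - 0.75k = qp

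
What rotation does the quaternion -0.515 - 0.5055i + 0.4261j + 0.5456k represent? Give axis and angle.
axis = (-0.5897, 0.4971, 0.6365), θ = 242°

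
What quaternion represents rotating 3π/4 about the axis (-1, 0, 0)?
0.3827 - 0.9239i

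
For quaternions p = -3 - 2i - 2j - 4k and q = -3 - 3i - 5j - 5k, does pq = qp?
No: pq = -27 + 5i + 23j + 31k ≠ -27 + 25i + 19j + 23k = qp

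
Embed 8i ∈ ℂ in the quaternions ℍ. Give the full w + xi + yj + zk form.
0 + 8i + 0j + 0k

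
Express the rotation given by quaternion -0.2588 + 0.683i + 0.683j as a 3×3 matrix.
[[0.067, 0.933, -0.3535], [0.933, 0.067, 0.3535], [0.3535, -0.3535, -0.866]]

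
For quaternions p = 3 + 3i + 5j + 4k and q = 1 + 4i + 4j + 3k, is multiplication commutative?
No: pq = -41 + 14i + 24j + 5k ≠ -41 + 16i + 10j + 21k = qp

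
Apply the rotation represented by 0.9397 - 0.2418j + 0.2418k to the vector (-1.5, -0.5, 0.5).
(-1.149, -1.182, -0.182)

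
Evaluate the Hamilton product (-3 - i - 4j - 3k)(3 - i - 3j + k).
-19 - 13i + j - 13k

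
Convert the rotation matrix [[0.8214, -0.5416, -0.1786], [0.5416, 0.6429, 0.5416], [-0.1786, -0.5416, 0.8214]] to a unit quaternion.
0.9063 - 0.2988i + 0.2988k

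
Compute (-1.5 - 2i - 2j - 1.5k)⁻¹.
-0.12 + 0.16i + 0.16j + 0.12k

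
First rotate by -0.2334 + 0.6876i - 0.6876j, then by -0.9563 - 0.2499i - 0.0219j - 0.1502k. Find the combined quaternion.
0.38 - 0.7025i + 0.5594j + 0.2219k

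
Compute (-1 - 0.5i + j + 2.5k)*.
-1 + 0.5i - j - 2.5k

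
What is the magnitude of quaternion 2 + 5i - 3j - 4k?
√54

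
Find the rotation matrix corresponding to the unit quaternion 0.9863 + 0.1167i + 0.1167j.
[[0.9728, 0.0272, 0.2302], [0.0272, 0.9728, -0.2302], [-0.2302, 0.2302, 0.9455]]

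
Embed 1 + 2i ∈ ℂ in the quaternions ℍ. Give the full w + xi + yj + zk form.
1 + 2i + 0j + 0k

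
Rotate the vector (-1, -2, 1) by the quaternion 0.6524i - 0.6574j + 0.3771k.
(2.356, 0.633, -0.216)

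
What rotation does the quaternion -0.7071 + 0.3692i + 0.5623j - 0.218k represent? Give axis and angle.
axis = (0.5221, 0.7952, -0.3083), θ = 3π/2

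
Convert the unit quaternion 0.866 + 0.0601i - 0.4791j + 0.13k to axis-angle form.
axis = (0.1202, -0.9581, 0.26), θ = π/3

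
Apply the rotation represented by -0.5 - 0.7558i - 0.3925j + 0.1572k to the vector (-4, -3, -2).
(-5.131, 0.59, 1.524)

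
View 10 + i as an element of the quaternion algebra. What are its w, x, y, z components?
10 + i + 0j + 0k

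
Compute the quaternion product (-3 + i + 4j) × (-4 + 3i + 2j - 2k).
1 - 21i - 20j - 4k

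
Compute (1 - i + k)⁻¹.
0.3333 + 0.3333i - 0.3333k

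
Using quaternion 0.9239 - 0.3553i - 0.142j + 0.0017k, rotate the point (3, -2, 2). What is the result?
(2.156, 0.129, 3.512)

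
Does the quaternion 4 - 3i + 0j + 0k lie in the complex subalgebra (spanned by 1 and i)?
Yes. The quaternion 4 - 3i has j- and k-coefficients y = z = 0, so it lies in the complex subalgebra spanned by 1 and i.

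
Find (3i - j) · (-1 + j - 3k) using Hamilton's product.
1 + 10j + 3k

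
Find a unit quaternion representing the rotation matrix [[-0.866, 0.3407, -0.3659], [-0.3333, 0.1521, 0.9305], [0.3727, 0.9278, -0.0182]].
-0.2588 + 0.0026i + 0.7135j + 0.6511k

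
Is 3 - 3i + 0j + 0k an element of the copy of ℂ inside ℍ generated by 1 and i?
Yes. The quaternion 3 - 3i has j- and k-coefficients y = z = 0, so it lies in the complex subalgebra spanned by 1 and i.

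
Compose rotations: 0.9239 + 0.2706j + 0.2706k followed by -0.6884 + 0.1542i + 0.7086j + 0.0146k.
-0.8317 + 0.3303i + 0.4267j - 0.1311k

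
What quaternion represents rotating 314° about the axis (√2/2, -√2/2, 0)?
-0.9205 + 0.2763i - 0.2763j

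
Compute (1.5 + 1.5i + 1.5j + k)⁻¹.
0.1935 - 0.1935i - 0.1935j - 0.129k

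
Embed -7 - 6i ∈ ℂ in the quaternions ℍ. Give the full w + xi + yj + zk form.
-7 - 6i + 0j + 0k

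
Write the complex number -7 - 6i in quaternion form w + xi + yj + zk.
-7 - 6i + 0j + 0k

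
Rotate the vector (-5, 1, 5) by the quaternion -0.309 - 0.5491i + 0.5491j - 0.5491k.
(1.406, -3.599, -6.006)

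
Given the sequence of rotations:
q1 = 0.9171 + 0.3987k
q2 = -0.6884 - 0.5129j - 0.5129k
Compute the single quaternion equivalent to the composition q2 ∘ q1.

q2 · q1 = -0.4268 - 0.2045i - 0.4704j - 0.7448k
-0.4268 - 0.2045i - 0.4704j - 0.7448k


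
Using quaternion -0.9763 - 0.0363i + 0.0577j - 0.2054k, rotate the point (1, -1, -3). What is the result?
(1.607, -0.232, -2.892)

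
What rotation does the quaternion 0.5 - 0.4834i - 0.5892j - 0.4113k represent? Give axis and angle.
axis = (-0.5582, -0.6803, -0.4749), θ = 2π/3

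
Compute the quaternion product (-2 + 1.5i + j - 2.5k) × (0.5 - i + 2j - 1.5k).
-5.25 + 6.25i + 1.25j + 5.75k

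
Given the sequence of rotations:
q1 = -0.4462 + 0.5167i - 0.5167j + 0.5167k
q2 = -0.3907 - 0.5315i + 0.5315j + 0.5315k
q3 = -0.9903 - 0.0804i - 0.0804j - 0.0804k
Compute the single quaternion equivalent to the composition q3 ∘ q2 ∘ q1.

q2 · q1 = 0.449 + 0.5845i + 0.514j - 0.439k
q3 · q2 · q1 = -0.3916 - 0.5383i - 0.6274j + 0.4043k
-0.3916 - 0.5383i - 0.6274j + 0.4043k


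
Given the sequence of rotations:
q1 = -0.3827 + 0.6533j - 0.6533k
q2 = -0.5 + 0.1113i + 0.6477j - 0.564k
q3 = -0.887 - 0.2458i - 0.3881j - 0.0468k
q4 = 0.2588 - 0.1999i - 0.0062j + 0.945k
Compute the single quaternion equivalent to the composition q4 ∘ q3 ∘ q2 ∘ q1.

q2 · q1 = -0.6003 - 0.0973i - 0.5018j + 0.6152k
q3 · q2 · q1 = 0.3426 - 0.0284i + 0.8338j - 0.432k
q4 · q3 · q2 · q1 = 0.4964 - 0.8611i + 0.1005j + 0.0451k
0.4964 - 0.8611i + 0.1005j + 0.0451k


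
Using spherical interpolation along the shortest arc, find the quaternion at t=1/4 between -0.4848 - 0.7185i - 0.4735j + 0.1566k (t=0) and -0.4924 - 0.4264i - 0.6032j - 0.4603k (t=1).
-0.5109 - 0.6751i - 0.5322j - 0.0027k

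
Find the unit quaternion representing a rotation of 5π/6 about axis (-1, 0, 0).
0.2588 - 0.9659i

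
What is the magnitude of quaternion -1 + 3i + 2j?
√14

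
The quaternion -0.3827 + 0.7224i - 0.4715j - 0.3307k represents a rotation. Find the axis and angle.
axis = (0.7819, -0.5104, -0.358), θ = 5π/4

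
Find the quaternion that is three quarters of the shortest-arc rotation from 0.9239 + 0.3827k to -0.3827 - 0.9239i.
0.6164 + 0.778i + 0.1218k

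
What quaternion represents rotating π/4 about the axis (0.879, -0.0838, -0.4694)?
0.9239 + 0.3364i - 0.0321j - 0.1796k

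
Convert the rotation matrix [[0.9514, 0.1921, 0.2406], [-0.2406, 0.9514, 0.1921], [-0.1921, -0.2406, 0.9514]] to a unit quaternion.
0.9816 - 0.1102i + 0.1102j - 0.1102k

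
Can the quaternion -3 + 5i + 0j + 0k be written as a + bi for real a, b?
Yes. The quaternion -3 + 5i has j- and k-coefficients y = z = 0, so it lies in the complex subalgebra spanned by 1 and i.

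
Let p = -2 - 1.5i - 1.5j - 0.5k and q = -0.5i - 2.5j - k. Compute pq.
-5 + 1.25i + 3.75j + 5k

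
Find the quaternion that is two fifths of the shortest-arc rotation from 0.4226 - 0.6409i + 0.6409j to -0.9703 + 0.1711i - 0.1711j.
0.712 - 0.4965i + 0.4965j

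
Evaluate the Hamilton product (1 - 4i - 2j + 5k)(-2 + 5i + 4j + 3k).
11 - 13i + 45j - 13k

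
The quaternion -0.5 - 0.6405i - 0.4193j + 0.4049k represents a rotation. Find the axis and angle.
axis = (-0.7396, -0.4842, 0.4675), θ = 4π/3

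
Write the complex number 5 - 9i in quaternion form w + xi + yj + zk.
5 - 9i + 0j + 0k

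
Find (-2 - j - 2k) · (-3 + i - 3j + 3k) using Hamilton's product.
9 - 11i + 7j + k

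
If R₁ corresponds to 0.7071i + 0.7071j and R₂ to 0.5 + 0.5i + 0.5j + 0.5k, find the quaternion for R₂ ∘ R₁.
-0.7071 + 0.7071j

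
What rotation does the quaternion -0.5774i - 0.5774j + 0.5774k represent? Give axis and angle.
axis = (-√3/3, -√3/3, √3/3), θ = π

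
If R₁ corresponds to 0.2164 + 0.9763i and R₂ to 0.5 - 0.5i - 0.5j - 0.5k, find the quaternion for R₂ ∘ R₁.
0.5964 + 0.38i - 0.5964j + 0.38k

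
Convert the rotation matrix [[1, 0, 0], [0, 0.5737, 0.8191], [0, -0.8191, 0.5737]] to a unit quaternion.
0.887 - 0.4617i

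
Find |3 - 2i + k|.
√14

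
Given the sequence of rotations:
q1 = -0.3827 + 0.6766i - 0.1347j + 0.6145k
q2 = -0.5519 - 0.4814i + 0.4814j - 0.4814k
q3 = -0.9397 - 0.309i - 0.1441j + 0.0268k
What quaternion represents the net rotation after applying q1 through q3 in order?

q2 · q1 = 0.8976 + 0.0418i - 0.1398j - 0.4158k
q3 · q2 · q1 = -0.8396 - 0.253i - 0.1253j + 0.464k
-0.8396 - 0.253i - 0.1253j + 0.464k


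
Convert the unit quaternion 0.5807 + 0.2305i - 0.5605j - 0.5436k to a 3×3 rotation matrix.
[[-0.2193, 0.3729, -0.9016], [-0.8897, 0.3027, 0.3417], [0.4004, 0.8771, 0.2654]]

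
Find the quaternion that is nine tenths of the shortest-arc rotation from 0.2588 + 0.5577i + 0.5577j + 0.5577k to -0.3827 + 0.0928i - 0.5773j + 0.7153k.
-0.3367 + 0.1769i - 0.4822j + 0.7892k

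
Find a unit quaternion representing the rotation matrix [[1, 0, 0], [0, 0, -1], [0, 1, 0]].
0.7071 + 0.7071i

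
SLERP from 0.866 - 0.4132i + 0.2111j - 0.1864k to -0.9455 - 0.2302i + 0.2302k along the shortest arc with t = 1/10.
0.8945 - 0.3529i + 0.193j - 0.1954k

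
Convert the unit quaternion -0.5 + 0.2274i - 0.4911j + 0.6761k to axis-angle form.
axis = (0.2626, -0.5671, 0.7807), θ = 4π/3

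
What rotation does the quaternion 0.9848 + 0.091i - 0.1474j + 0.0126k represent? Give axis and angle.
axis = (0.5239, -0.8487, 0.0725), θ = 20°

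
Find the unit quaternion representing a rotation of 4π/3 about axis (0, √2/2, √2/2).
-0.5 + 0.6124j + 0.6124k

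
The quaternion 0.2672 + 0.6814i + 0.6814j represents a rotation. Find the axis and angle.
axis = (√2/2, √2/2, 0), θ = 149°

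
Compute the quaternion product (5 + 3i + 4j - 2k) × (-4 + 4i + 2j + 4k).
-32 + 28i - 26j + 18k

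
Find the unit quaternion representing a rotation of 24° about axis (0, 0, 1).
0.9781 + 0.2079k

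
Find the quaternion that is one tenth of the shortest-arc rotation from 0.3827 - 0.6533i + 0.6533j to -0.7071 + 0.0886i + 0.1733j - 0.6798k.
0.4655 - 0.6401i + 0.6039j + 0.094k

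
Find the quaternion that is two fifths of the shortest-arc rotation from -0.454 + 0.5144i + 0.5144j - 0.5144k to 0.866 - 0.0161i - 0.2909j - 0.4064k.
-0.7559 + 0.3743i + 0.5116j - 0.1633k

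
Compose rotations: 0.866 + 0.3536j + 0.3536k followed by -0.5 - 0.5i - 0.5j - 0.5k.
-0.0794 - 0.433i - 0.433j - 0.7866k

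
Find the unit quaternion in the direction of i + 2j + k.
0.4082i + 0.8165j + 0.4082k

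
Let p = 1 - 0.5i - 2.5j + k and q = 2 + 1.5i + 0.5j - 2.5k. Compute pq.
6.5 + 6.25i - 4.25j + 3k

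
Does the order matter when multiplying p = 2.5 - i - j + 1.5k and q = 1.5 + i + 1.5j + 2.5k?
Yes: pq = 2.5 - 3.75i + 6.25j + 8k ≠ 2.5 + 5.75i - 1.75j + 9k = qp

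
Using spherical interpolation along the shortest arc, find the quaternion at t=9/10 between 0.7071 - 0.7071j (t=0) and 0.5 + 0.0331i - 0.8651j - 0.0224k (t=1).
0.5225 + 0.0299i - 0.8519j - 0.0202k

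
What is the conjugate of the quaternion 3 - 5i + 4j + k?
3 + 5i - 4j - k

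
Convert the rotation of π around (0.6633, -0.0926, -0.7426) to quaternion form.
0.6633i - 0.0926j - 0.7426k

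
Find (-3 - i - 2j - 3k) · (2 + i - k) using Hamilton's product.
-8 - 3i - 8j - k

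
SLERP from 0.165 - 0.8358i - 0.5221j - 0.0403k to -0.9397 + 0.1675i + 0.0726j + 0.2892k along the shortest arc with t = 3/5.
0.7509 - 0.5363i - 0.3122j - 0.2259k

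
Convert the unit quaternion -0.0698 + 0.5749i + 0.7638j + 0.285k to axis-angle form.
axis = (0.5763, 0.7657, 0.2857), θ = 188°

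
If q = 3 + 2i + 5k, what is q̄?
3 - 2i - 5k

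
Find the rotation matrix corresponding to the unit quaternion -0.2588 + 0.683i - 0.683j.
[[0.067, -0.933, 0.3535], [-0.933, 0.067, 0.3535], [-0.3535, -0.3535, -0.866]]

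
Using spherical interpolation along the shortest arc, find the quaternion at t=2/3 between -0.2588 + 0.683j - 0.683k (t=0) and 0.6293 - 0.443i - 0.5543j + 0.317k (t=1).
-0.5332 + 0.3098i + 0.6334j - 0.4674k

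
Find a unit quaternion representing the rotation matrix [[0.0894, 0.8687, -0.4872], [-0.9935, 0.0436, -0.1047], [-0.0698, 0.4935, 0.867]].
0.7071 + 0.2115i - 0.1476j - 0.6584k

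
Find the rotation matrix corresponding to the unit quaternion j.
[[-1, 0, 0], [0, 1, 0], [0, 0, -1]]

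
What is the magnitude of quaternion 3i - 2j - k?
√14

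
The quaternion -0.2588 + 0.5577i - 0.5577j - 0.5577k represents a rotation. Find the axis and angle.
axis = (√3/3, -√3/3, -√3/3), θ = 7π/6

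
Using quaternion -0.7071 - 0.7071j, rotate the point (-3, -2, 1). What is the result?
(1, -2, 3)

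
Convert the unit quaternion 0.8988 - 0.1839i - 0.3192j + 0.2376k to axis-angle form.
axis = (-0.4195, -0.7282, 0.542), θ = 52°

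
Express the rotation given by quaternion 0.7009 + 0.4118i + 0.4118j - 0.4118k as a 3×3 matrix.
[[0.3217, 0.9164, 0.2381], [-0.2381, 0.3217, -0.9164], [-0.9164, 0.2381, 0.3217]]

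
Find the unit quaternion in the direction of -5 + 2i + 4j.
-0.7454 + 0.2981i + 0.5963j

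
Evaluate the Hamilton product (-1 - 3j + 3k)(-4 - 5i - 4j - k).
-5 + 20i + j - 26k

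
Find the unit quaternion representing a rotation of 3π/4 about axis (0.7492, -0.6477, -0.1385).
0.3827 + 0.6922i - 0.5984j - 0.128k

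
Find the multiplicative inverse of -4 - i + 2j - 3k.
-0.1333 + 0.0333i - 0.0667j + 0.1k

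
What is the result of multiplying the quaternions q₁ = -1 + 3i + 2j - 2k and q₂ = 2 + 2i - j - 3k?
-12 - 4i + 10j - 8k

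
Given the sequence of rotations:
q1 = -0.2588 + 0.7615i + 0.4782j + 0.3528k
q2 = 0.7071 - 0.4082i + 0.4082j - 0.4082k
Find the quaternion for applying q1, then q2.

q2 · q1 = 0.0767 + 0.9833i + 0.0657j - 0.1509k
0.0767 + 0.9833i + 0.0657j - 0.1509k


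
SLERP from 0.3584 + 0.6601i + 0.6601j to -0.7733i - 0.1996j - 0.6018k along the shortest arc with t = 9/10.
0.0408 + 0.789i + 0.2594j + 0.5555k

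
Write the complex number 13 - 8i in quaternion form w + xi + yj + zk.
13 - 8i + 0j + 0k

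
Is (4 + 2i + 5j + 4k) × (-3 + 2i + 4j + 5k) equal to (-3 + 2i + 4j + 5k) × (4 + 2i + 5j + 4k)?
No: pq = -56 + 11i - j + 6k ≠ -56 - 7i + 3j + 10k = qp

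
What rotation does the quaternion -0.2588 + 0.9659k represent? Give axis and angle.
axis = (0, 0, 1), θ = 7π/6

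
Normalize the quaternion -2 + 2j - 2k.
-0.5774 + 0.5774j - 0.5774k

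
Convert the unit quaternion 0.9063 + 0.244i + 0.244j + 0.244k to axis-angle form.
axis = (√3/3, √3/3, √3/3), θ = 50°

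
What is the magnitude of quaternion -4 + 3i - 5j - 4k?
√66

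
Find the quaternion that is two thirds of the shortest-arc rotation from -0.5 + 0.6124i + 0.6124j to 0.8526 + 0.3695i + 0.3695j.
0.4848 + 0.6185i + 0.6185j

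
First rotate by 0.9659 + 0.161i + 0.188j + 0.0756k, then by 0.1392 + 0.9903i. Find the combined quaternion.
-0.025 + 0.9789i - 0.0487j + 0.1967k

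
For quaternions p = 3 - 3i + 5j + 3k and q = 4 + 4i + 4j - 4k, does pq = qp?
No: pq = 16 - 32i + 32j - 32k ≠ 16 + 32i + 32j + 32k = qp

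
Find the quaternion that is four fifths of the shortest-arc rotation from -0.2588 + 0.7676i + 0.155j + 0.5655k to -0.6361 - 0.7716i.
0.4885 + 0.8604i + 0.0384j + 0.14k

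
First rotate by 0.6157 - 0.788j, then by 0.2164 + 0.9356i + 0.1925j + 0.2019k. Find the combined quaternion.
0.2849 + 0.7351i - 0.052j - 0.6129k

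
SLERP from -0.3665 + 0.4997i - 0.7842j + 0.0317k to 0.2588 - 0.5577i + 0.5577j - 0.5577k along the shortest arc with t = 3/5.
-0.3155 + 0.5578i - 0.6775j + 0.361k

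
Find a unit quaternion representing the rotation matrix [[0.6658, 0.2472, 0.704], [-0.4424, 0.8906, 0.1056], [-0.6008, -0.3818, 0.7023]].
0.9026 - 0.135i + 0.3614j - 0.191k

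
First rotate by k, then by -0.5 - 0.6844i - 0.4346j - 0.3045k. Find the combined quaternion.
0.3045 - 0.4346i + 0.6844j - 0.5k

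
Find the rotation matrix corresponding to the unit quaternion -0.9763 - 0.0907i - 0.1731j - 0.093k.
[[0.9228, -0.1502, 0.3549], [0.213, 0.9662, -0.1449], [-0.3211, 0.2093, 0.9236]]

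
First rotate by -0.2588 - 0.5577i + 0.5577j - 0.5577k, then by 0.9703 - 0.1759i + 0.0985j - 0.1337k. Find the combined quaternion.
-0.4787 - 0.476i + 0.4921j - 0.5497k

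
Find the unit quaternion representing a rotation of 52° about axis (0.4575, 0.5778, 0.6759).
0.8988 + 0.2006i + 0.2533j + 0.2963k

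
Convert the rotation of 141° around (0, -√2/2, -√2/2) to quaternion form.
0.3338 - 0.6665j - 0.6665k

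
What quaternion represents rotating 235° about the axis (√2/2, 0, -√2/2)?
-0.4617 + 0.6272i - 0.6272k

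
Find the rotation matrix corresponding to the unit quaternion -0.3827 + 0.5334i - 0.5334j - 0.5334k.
[[-0.1381, -0.9773, -0.1608], [-0.1608, -0.1381, 0.9773], [-0.9773, 0.1608, -0.1381]]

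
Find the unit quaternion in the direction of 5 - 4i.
0.7809 - 0.6247i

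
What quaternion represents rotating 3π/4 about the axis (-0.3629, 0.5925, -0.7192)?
0.3827 - 0.3353i + 0.5474j - 0.6645k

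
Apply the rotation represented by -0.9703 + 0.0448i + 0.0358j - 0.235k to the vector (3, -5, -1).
(5.016, -3.12, -0.329)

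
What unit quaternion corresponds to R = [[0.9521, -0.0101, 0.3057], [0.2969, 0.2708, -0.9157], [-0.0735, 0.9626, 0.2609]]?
0.788 + 0.5959i + 0.1203j + 0.0974k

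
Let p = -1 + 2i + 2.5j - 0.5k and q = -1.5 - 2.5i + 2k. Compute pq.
7.5 + 4.5i - 6.5j + 5k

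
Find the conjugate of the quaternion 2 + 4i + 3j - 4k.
2 - 4i - 3j + 4k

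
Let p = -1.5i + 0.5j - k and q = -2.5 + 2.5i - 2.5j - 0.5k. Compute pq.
4.5 + i - 4.5j + 5k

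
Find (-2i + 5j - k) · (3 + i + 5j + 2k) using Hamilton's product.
-21 + 9i + 18j - 18k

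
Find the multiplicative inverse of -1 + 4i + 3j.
-0.0385 - 0.1538i - 0.1154j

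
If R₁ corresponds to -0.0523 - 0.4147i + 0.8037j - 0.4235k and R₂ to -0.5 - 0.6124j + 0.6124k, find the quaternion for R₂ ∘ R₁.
0.7777 - 0.0255i - 0.6238j - 0.0742k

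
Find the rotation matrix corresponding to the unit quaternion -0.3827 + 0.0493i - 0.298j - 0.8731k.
[[-0.7022, -0.6977, 0.142], [0.6389, -0.5295, 0.5581], [-0.3142, 0.4826, 0.8175]]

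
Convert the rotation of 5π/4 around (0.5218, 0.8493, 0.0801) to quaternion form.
-0.3827 + 0.4821i + 0.7847j + 0.074k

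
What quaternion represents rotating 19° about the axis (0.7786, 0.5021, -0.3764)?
0.9863 + 0.1285i + 0.0829j - 0.0621k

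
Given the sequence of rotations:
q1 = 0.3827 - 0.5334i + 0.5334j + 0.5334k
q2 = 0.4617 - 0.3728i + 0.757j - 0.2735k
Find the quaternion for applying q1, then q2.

q2 · q1 = -0.2801 + 0.1607i + 0.8807j + 0.3465k
-0.2801 + 0.1607i + 0.8807j + 0.3465k


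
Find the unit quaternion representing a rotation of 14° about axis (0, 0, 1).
0.9925 + 0.1219k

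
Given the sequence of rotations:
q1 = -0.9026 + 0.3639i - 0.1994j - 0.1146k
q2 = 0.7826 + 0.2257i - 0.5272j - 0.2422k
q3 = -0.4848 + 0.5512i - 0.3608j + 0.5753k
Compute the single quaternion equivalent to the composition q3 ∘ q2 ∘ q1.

q2 · q1 = -0.9214 + 0.0932i + 0.2575j + 0.2758k
q3 · q2 · q1 = 0.3296 - 0.8007i + 0.1092j - 0.4882k
0.3296 - 0.8007i + 0.1092j - 0.4882k


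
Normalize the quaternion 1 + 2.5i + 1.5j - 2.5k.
0.252 + 0.6299i + 0.378j - 0.6299k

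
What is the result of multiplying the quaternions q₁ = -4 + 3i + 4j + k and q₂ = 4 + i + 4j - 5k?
-30 - 16i + 16j + 32k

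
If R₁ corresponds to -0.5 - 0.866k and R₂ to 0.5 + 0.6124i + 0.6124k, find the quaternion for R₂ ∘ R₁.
0.2803 - 0.3062i + 0.5303j - 0.7392k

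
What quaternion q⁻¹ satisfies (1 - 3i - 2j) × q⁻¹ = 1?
0.0714 + 0.2143i + 0.1429j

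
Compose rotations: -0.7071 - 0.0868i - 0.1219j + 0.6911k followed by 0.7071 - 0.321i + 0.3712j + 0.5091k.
-0.8344 + 0.4842i - 0.171j + 0.2k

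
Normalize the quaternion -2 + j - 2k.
-0.6667 + 0.3333j - 0.6667k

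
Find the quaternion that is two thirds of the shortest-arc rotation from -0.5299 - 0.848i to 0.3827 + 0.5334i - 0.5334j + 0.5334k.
-0.4713 - 0.6977i + 0.3816j - 0.3816k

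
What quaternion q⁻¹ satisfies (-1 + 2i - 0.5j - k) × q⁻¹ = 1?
-0.16 - 0.32i + 0.08j + 0.16k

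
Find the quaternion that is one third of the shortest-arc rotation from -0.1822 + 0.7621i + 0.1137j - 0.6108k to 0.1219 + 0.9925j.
-0.0947 + 0.6384i + 0.5672j - 0.5116k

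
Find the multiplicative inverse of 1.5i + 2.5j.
-0.1765i - 0.2941j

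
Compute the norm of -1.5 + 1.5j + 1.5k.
2.598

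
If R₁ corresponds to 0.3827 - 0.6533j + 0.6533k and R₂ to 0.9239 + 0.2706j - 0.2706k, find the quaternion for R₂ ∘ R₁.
0.7071 - 0.5j + 0.5k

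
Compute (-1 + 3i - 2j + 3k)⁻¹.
-0.0435 - 0.1304i + 0.087j - 0.1304k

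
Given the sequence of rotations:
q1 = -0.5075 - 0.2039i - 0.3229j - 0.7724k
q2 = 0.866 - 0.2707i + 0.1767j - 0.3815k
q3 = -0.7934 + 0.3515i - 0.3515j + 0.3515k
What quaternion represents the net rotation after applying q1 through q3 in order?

q2 · q1 = -0.7323 - 0.2989i - 0.5006j - 0.3518k
q3 · q2 · q1 = 0.6338 + 0.2794i + 0.6732j - 0.2593k
0.6338 + 0.2794i + 0.6732j - 0.2593k


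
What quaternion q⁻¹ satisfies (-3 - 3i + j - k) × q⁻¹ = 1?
-0.15 + 0.15i - 0.05j + 0.05k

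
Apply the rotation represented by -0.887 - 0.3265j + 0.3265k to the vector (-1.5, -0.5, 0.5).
(-0.86, 0.369, 1.369)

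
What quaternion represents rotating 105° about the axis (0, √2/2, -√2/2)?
0.6088 + 0.561j - 0.561k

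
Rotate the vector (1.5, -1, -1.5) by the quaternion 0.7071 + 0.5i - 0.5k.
(0.793, 0, -2.207)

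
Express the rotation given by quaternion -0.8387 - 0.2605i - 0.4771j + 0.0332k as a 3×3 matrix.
[[0.5425, 0.3043, 0.783], [0.1929, 0.8621, -0.4686], [-0.8176, 0.4053, 0.409]]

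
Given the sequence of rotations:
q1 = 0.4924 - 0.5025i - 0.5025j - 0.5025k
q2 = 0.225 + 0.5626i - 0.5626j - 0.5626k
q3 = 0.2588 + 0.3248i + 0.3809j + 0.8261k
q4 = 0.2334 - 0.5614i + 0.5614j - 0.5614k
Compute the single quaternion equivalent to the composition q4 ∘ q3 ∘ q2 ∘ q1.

q2 · q1 = -0.1719 + 0.164i + 0.1753j - 0.9555k
q3 · q2 · q1 = 0.6248 - 0.5222i + 0.4257j - 0.3948k
q4 · q3 · q2 · q1 = -0.608 - 0.4553i + 0.5216j - 0.3887k
-0.608 - 0.4553i + 0.5216j - 0.3887k


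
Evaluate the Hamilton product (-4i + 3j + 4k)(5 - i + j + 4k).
-23 - 12i + 27j + 19k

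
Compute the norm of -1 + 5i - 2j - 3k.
√39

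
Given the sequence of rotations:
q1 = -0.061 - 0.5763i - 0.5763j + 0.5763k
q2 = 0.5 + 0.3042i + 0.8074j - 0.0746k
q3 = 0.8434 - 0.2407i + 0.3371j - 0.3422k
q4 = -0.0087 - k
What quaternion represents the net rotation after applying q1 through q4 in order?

q2 · q1 = 0.6531 + 0.1156i - 0.4697j + 0.5827k
q3 · q2 · q1 = 0.9364 - 0.024i - 0.0753j + 0.342k
q4 · q3 · q2 · q1 = 0.3339 - 0.0751i + 0.0247j - 0.9394k
0.3339 - 0.0751i + 0.0247j - 0.9394k


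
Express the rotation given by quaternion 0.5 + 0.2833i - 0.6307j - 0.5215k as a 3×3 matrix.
[[-0.3395, 0.1641, -0.9262], [-0.8789, 0.2956, 0.3745], [0.3352, 0.9411, 0.0439]]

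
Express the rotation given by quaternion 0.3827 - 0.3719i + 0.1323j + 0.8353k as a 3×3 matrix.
[[-0.4305, -0.7377, -0.52], [0.5409, -0.6721, 0.5057], [-0.7226, -0.0636, 0.6884]]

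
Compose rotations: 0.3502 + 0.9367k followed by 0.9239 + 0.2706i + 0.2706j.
0.3235 + 0.3482i - 0.1587j + 0.8654k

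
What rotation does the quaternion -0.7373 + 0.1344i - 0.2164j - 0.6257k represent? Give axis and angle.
axis = (0.1989, -0.3203, -0.9262), θ = 275°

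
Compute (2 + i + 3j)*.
2 - i - 3j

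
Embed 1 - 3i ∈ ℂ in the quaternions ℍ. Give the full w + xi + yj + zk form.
1 - 3i + 0j + 0k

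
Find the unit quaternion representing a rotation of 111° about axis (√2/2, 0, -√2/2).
0.5664 + 0.5827i - 0.5827k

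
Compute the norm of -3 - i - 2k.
√14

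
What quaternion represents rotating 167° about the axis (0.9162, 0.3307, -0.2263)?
0.1132 + 0.9103i + 0.3286j - 0.2248k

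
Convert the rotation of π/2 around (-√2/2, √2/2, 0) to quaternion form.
0.7071 - 0.5i + 0.5j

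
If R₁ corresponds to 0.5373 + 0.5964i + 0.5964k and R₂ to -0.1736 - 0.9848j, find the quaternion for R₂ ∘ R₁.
-0.0933 - 0.6909i - 0.5291j + 0.4838k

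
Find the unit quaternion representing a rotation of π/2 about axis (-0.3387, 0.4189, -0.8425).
0.7071 - 0.2395i + 0.2962j - 0.5957k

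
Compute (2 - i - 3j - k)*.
2 + i + 3j + k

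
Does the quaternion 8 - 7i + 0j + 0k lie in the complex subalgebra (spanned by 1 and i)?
Yes. The quaternion 8 - 7i has j- and k-coefficients y = z = 0, so it lies in the complex subalgebra spanned by 1 and i.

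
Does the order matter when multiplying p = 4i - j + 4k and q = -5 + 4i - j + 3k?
Yes: pq = -29 - 19i + 9j - 20k ≠ -29 - 21i + j - 20k = qp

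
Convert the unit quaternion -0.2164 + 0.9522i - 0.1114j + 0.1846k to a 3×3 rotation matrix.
[[0.907, -0.1323, 0.3998], [-0.292, -0.8815, 0.371], [0.3033, -0.4532, -0.8382]]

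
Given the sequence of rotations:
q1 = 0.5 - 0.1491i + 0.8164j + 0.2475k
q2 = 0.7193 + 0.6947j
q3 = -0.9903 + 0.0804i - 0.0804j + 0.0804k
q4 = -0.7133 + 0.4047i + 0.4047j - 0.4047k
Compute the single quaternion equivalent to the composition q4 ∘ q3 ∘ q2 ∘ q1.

q2 · q1 = -0.2075 + 0.0647i + 0.9346j + 0.2816k
q3 · q2 · q1 = 0.2528 - 0.1785i - 0.9263j - 0.2152k
q4 · q3 · q2 · q1 = 0.1797 - 0.2323i + 0.9224j - 0.2514k
0.1797 - 0.2323i + 0.9224j - 0.2514k


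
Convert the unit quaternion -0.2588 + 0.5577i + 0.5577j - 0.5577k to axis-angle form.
axis = (√3/3, √3/3, -√3/3), θ = 7π/6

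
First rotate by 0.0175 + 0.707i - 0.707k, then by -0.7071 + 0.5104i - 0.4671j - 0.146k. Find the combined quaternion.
-0.4764 - 0.1607i + 0.2495j + 0.8276k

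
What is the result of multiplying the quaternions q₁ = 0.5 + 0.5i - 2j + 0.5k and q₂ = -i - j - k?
-1 + 2i - 0.5j - 3k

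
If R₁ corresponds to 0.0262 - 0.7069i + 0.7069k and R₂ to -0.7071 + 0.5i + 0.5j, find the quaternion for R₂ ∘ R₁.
0.3349 + 0.8664i - 0.3403j - 0.1464k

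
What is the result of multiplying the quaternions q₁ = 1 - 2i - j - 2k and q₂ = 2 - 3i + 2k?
-9i + 8j - 5k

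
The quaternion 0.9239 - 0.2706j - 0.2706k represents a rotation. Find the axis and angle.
axis = (0, -√2/2, -√2/2), θ = π/4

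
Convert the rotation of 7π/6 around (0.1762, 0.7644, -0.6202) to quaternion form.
-0.2588 + 0.1702i + 0.7384j - 0.5991k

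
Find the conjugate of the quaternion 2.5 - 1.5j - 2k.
2.5 + 1.5j + 2k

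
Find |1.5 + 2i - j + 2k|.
3.354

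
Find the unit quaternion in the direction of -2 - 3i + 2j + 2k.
-0.4364 - 0.6547i + 0.4364j + 0.4364k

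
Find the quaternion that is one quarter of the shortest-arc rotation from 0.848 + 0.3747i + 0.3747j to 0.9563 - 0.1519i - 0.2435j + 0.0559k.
0.9397 + 0.2541i + 0.2284j + 0.0157k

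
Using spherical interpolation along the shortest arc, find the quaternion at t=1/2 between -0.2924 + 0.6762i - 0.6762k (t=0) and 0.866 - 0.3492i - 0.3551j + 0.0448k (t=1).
-0.6645 + 0.5882i + 0.2037j - 0.4136k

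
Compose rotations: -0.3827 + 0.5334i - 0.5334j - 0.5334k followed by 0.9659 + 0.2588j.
-0.2316 + 0.3772i - 0.6143j - 0.6533k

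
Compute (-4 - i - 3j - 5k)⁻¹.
-0.0784 + 0.0196i + 0.0588j + 0.098k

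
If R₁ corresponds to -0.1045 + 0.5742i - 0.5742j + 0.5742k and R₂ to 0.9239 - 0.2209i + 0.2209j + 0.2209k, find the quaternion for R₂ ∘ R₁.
0.0303 + 0.8073i - 0.2999j + 0.5074k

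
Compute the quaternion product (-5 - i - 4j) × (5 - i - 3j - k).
-38 + 4i - 6j + 4k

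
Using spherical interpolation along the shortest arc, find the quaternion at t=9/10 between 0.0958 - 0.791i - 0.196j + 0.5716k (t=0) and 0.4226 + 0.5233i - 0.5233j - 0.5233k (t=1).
-0.3812 - 0.5786i + 0.4629j + 0.5529k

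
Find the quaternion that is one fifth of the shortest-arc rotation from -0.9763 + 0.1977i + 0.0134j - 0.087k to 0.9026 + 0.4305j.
-0.9813 + 0.1606i - 0.0788j - 0.0707k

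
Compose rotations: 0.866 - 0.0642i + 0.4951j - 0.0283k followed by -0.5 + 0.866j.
-0.8618 + 0.0076i + 0.5024j + 0.0697k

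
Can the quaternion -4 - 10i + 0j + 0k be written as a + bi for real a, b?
Yes. The quaternion -4 - 10i has j- and k-coefficients y = z = 0, so it lies in the complex subalgebra spanned by 1 and i.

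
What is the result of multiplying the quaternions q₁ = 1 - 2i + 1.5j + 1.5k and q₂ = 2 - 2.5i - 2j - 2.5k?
3.75 - 7.25i - 7.75j + 8.25k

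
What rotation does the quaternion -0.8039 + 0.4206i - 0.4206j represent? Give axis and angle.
axis = (√2/2, -√2/2, 0), θ = 287°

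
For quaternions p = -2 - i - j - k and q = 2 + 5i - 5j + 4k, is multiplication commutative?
No: pq = -21i + 7j ≠ -3i + 9j - 20k = qp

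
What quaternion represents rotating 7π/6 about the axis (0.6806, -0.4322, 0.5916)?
-0.2588 + 0.6574i - 0.4175j + 0.5714k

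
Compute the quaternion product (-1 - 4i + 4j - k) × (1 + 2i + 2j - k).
-2 - 8i - 4j - 16k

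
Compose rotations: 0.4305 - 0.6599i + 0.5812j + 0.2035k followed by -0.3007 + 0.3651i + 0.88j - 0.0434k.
-0.3911 + 0.5599i + 0.1584j + 0.713k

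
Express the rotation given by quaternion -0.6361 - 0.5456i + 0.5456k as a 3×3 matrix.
[[0.4046, 0.6941, -0.5954], [-0.6941, -0.1907, -0.6941], [-0.5954, 0.6941, 0.4046]]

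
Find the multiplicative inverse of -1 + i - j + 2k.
-0.1429 - 0.1429i + 0.1429j - 0.2857k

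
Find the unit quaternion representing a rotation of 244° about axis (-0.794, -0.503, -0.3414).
-0.5299 - 0.6734i - 0.4266j - 0.2895k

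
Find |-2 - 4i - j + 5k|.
√46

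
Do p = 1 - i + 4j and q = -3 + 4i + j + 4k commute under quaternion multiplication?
No: pq = -3 + 23i - 7j - 13k ≠ -3 - 9i - 15j + 21k = qp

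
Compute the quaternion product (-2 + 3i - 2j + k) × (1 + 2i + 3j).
-2 - 4i - 6j + 14k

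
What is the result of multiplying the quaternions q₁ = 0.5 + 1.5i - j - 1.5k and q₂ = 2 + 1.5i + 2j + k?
2.25 + 5.75i - 4.75j + 2k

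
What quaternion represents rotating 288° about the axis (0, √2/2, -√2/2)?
-0.809 + 0.4156j - 0.4156k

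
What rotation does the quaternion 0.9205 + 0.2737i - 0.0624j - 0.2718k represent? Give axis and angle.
axis = (0.7005, -0.1597, -0.6956), θ = 46°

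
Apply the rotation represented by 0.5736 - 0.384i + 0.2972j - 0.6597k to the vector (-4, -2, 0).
(-0.869, 4.271, 1.002)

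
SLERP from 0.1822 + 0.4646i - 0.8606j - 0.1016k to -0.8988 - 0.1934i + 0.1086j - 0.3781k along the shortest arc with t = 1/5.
0.3968 + 0.4631i - 0.7925j + 0.0087k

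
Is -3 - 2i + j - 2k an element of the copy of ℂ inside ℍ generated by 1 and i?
No. The quaternion -3 - 2i + j - 2k has j-coefficient y = 1 and k-coefficient z = -2, not both zero, so it does not lie in the complex subalgebra spanned by 1 and i.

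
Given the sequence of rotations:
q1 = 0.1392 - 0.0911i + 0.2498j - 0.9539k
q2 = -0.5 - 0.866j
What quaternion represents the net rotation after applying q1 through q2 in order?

q2 · q1 = 0.1467 + 0.8716i - 0.2454j + 0.3981k
0.1467 + 0.8716i - 0.2454j + 0.3981k


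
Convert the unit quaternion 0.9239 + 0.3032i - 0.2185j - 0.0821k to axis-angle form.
axis = (0.7924, -0.571, -0.2146), θ = π/4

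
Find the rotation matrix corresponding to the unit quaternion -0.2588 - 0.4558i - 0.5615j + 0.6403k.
[[-0.4505, 0.8433, -0.2931], [0.1804, -0.2355, -0.955], [-0.8743, -0.4831, -0.0461]]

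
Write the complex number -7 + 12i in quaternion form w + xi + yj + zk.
-7 + 12i + 0j + 0k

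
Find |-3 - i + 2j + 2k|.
√18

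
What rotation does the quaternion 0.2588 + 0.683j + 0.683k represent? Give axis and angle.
axis = (0, √2/2, √2/2), θ = 5π/6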